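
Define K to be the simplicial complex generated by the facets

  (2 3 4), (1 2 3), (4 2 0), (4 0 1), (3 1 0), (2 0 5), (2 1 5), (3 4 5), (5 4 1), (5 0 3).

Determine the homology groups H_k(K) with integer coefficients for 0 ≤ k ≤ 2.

H_0 = Z,  H_1 = Z/2Z,  H_2 = 0.

Fix the vertex order 0 < 1 < 2 < 3 < 4 < 5 and write every simplex with vertices in increasing order. Then dim K = 2 and the simplices of K are:

  0-simplices (6): [0], [1], [2], [3], [4], [5]
  1-simplices (15): [0,1], [0,2], [0,3], [0,4], [0,5], [1,2], [1,3], [1,4], [1,5], [2,3], [2,4], [2,5], [3,4], [3,5], [4,5]
  2-simplices (10): [0,1,3], [0,1,4], [0,2,4], [0,2,5], [0,3,5], [1,2,3], [1,2,5], [1,4,5], [2,3,4], [3,4,5]

giving chain groups C_0 ≅ Z^6, C_1 ≅ Z^15, C_2 ≅ Z^10.

∂_1: C_1 → C_0 maps an edge to its endpoints' difference, ∂[p,q] = q − p. For instance
  ∂[0,4] = [4] − [0].
The resulting 6×15 matrix has rank 5, and its Smith normal form has invariant factors (1,1,1,1,1).

The boundary map ∂_2: C_2 → C_1 maps a triangle to the signed sum of its edges. For instance
  ∂[2,3,4] = [3,4] − [2,4] + [2,3],
  ∂[1,4,5] = [4,5] − [1,5] + [1,4].
This gives a 15×10 integer matrix of rank 10; reducing to Smith normal form yields diagonal entries (1,1,1,1,1,1,1,1,1,2).

Now H_k = ker ∂_k / im ∂_{k+1}, so:

  H_0: rank C_0 − rank ∂_1 = 6 − 5 = 1, and the invariant factors of ∂_1 are all 1, so H_0 = Z.
  H_1: rank ker ∂_1 − rank ∂_2 = (15 − 5) − 10 = 0, and ∂_2 has invariant factor 2 > 1, so H_1 = Z/2Z.
  H_2: rank ker ∂_2 − rank ∂_3 = (10 − 10) − 0 = 0, and there is no ∂_3, so H_2 = 0.

As a check, the Euler characteristic is 6 − 15 + 10 = 1, which agrees with 1 − 0 + 0 = 1.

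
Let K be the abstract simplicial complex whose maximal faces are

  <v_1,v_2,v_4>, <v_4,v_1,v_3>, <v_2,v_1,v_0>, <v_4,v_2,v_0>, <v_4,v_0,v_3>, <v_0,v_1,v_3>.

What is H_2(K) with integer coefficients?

H_2 = Z.

We work with the vertex ordering v_0 < v_1 < v_2 < v_3 < v_4. The simplices of K, each written with vertices in increasing order, are:

  0-simplices (5): [v_0], [v_1], [v_2], [v_3], [v_4]
  1-simplices (9): [v_0,v_1], [v_0,v_2], [v_0,v_3], [v_0,v_4], [v_1,v_2], [v_1,v_3], [v_1,v_4], [v_2,v_4], [v_3,v_4]
  2-simplices (6): [v_0,v_1,v_2], [v_0,v_1,v_3], [v_0,v_2,v_4], [v_0,v_3,v_4], [v_1,v_2,v_4], [v_1,v_3,v_4]

Hence C_0 ≅ Z^5, C_1 ≅ Z^9, C_2 ≅ Z^6.

∂_1: C_1 → C_0 maps an edge to its endpoints' difference, ∂[p,q] = q − p.
The resulting 5×9 matrix has rank 4, and its Smith normal form has invariant factors (1,1,1,1).

Boundary ∂_2: C_2 → C_1 maps a triangle to the signed sum of its edges. For instance
  ∂[v_0,v_1,v_2] = [v_1,v_2] − [v_0,v_2] + [v_0,v_1],
  ∂[v_0,v_2,v_4] = [v_2,v_4] − [v_0,v_4] + [v_0,v_2].
As a 9×6 matrix over Z this has rank 5, with invariant factors (1,1,1,1,1).

From H_k ≅ ker(∂_k) / im(∂_{k+1}) we obtain:

  H_2: rank ker ∂_2 − rank ∂_3 = (6 − 5) − 0 = 1, and there is no ∂_3, so H_2 ≅ Z.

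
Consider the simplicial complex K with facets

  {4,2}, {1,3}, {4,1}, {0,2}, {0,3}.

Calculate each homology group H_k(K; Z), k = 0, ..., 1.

Fix the vertex order 0 < 1 < 2 < 3 < 4 and write every simplex with vertices in increasing order. Then dim K = 1 and the simplices of K are:

  0-simplices (5): [0], [1], [2], [3], [4]
  1-simplices (5): [0,2], [0,3], [1,3], [1,4], [2,4]

Hence C_0 ≅ Z^5, C_1 ≅ Z^5.

∂_1: C_1 → C_0 sends each edge [p,q] (with p < q) to q − p. For instance
  ∂[2,4] = [4] − [2].
The resulting 5×5 matrix has rank 4, and its Smith normal form has invariant factors (1,1,1,1).

Now H_k = ker ∂_k / im ∂_{k+1}, so:

  H_0: rank C_0 − rank ∂_1 = 5 − 4 = 1, and the invariant factors of ∂_1 are all 1, so H_0 = Z.
  H_1: rank ker ∂_1 − rank ∂_2 = (5 − 4) − 0 = 1, and there is no ∂_2, so H_1 = Z.

H_0 ≅ Z,  H_1 ≅ Z.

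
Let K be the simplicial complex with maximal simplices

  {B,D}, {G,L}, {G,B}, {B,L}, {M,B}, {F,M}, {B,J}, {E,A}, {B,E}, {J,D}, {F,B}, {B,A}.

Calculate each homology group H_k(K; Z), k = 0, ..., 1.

H_0 = Z,  H_1 = Z^4.

Fix the vertex order A < B < D < E < F < G < J < L < M and write every simplex with vertices in increasing order. Then dim K = 1 and the simplices of K are:

  0-simplices (9): A, B, D, E, F, G, J, L, M
  1-simplices (12): AB, AE, BD, BE, BF, BG, BJ, BL, BM, DJ, FM, GL

giving chain groups C_0 ≅ Z^9, C_1 ≅ Z^12.

∂_1: C_1 → C_0 sends each edge [p,q] (with p < q) to q − p. For instance
  ∂DJ = J − D.
The 9×12 boundary matrix has rank 8 and Smith normal form diag(1,1,1,1,1,1,1,1).

From H_k ≅ ker(∂_k) / im(∂_{k+1}) we obtain:

  H_0: rank C_0 − rank ∂_1 = 9 − 8 = 1, and the invariant factors of ∂_1 are all 1, so H_0 ≅ Z.
  H_1: rank ker ∂_1 − rank ∂_2 = (12 − 8) − 0 = 4, and there is no ∂_2, so H_1 ≅ Z^4.

(K is a triangulation of a wedge of 4 circles.)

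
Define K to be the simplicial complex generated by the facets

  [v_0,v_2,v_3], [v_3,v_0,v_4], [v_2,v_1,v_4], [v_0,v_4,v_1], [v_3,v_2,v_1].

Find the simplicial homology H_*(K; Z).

H_0 = Z,  H_1 = Z,  H_2 = 0.

Take the total order v_0 < v_1 < v_2 < v_3 < v_4 on the vertex set. Then K (dimension 2) consists of the simplices:

  0-simplices (5): [v_0], [v_1], [v_2], [v_3], [v_4]
  1-simplices (10): [v_0,v_1], [v_0,v_2], [v_0,v_3], [v_0,v_4], [v_1,v_2], [v_1,v_3], [v_1,v_4], [v_2,v_3], [v_2,v_4], [v_3,v_4]
  2-simplices (5): [v_0,v_1,v_4], [v_0,v_2,v_3], [v_0,v_3,v_4], [v_1,v_2,v_3], [v_1,v_2,v_4]

Hence C_0 ≅ Z^5, C_1 ≅ Z^10, C_2 ≅ Z^5.

∂_1: C_1 → C_0 sends each edge [p,q] (with p < q) to q − p. For instance
  ∂[v_0,v_2] = [v_2] − [v_0].
As a 5×10 matrix over Z this has rank 4, with invariant factors (1,1,1,1).

Boundary ∂_2: C_2 → C_1 maps a triangle to the signed sum of its edges. For instance
  ∂[v_1,v_2,v_4] = [v_2,v_4] − [v_1,v_4] + [v_1,v_2],
  ∂[v_0,v_2,v_3] = [v_2,v_3] − [v_0,v_3] + [v_0,v_2].
The 10×5 boundary matrix has rank 5 and Smith normal form diag(1,1,1,1,1).

Computing H_k = (kernel of ∂_k) / (image of ∂_{k+1}):

  H_0: rank C_0 − rank ∂_1 = 5 − 4 = 1, and the invariant factors of ∂_1 are all 1, so H_0 ≅ Z.
  H_1: rank ker ∂_1 − rank ∂_2 = (10 − 4) − 5 = 1, and the invariant factors of ∂_2 are all 1, so H_1 ≅ Z.
  H_2: rank ker ∂_2 − rank ∂_3 = (5 − 5) − 0 = 0, and there is no ∂_3, so H_2 ≅ 0.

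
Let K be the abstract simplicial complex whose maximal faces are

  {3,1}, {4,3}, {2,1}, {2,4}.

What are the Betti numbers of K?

Fix the vertex order 1 < 2 < 3 < 4 and write every simplex with vertices in increasing order. Then dim K = 1 and the simplices of K are:

  0-simplices (4): [1], [2], [3], [4]
  1-simplices (4): [1,2], [1,3], [2,4], [3,4]

Hence C_0 ≅ Z^4, C_1 ≅ Z^4.

The boundary map ∂_1: C_1 → C_0 sends each edge [p,q] (with p < q) to q − p. For instance
  ∂[2,4] = [4] − [2].
As a 4×4 matrix over Z this has rank 3, with invariant factors (1,1,1).

From H_k ≅ ker(∂_k) / im(∂_{k+1}) we obtain:

  H_0: rank C_0 − rank ∂_1 = 4 − 3 = 1, and the invariant factors of ∂_1 are all 1, so H_0 ≅ Z.
  H_1: rank ker ∂_1 − rank ∂_2 = (4 − 3) − 0 = 1, and there is no ∂_2, so H_1 ≅ Z.

Hence the Betti numbers are b_0 = 1, b_1 = 1.

b_0 = 1, b_1 = 1.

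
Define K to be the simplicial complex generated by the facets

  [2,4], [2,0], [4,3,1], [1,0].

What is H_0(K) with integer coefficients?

K has 5 vertices, 6 edges, 1 triangle.
rank ∂_0 = 0, rank ∂_1 = 4 ⇒ b_0 = 5 − 0 − 4 = 1; all invariant factors of ∂_1 are 1 so no torsion. So H_0 = Z.

H_0 = Z.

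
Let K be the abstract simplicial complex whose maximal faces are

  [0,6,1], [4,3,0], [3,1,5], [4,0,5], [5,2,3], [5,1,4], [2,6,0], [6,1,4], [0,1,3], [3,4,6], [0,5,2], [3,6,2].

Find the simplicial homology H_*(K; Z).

H_0 ≅ Z,  H_1 ≅ Z/2,  H_2 = 0.

Order the vertices as 0 < 1 < 2 < 3 < 4 < 5 < 6. Listing each simplex with vertices in this order, K has dimension 2 with simplices:

  0-simplices (7): [0], [1], [2], [3], [4], [5], [6]
  1-simplices (18): [0,1], [0,2], [0,3], [0,4], [0,5], [0,6], [1,3], [1,4], [1,5], [1,6], [2,3], [2,5], [2,6], [3,4], [3,5], [3,6], [4,5], [4,6]
  2-simplices (12): [0,1,3], [0,1,6], [0,2,5], [0,2,6], [0,3,4], [0,4,5], [1,3,5], [1,4,5], [1,4,6], [2,3,5], [2,3,6], [3,4,6]

giving chain groups C_0 ≅ Z^7, C_1 ≅ Z^18, C_2 ≅ Z^12.

The boundary map ∂_1: C_1 → C_0 is given by ∂[p,q] = [q] − [p].
The 7×18 boundary matrix has rank 6 and Smith normal form diag(1,1,1,1,1,1).

Boundary ∂_2: C_2 → C_1 sends each 2-simplex [p,q,r] to [q,r] − [p,r] + [p,q]. For instance
  ∂[1,4,5] = [4,5] − [1,5] + [1,4],
  ∂[3,4,6] = [4,6] − [3,6] + [3,4].
The resulting 18×12 matrix has rank 12, and its Smith normal form has invariant factors (1,1,1,1,1,1,1,1,1,1,1,2).

Reading off H_k = ker ∂_k / im ∂_{k+1}:

  H_0: rank C_0 − rank ∂_1 = 7 − 6 = 1, and the invariant factors of ∂_1 are all 1, so H_0 = Z.
  H_1: rank ker ∂_1 − rank ∂_2 = (18 − 6) − 12 = 0, and ∂_2 has invariant factor 2 > 1, so H_1 = Z/2.
  H_2: rank ker ∂_2 − rank ∂_3 = (12 − 12) − 0 = 0, and there is no ∂_3, so H_2 = 0.

As a check, the Euler characteristic is 7 − 18 + 12 = 1, which agrees with 1 − 0 + 0 = 1.
(K is a triangulation of the real projective plane RP^2.)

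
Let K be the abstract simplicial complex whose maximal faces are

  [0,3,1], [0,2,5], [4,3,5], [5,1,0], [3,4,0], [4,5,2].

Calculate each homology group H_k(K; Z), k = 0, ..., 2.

Take the total order 0 < 1 < 2 < 3 < 4 < 5 on the vertex set. Then K (dimension 2) consists of the simplices:

  0-simplices (6): [0], [1], [2], [3], [4], [5]
  1-simplices (12): [0,1], [0,2], [0,3], [0,4], [0,5], [1,3], [1,5], [2,4], [2,5], [3,4], [3,5], [4,5]
  2-simplices (6): [0,1,3], [0,1,5], [0,2,5], [0,3,4], [2,4,5], [3,4,5]

so the chain groups are C_0 ≅ Z^6, C_1 ≅ Z^12, C_2 ≅ Z^6.

The boundary map ∂_1: C_1 → C_0 sends each edge [p,q] (with p < q) to q − p.
The resulting 6×12 matrix has rank 5, and its Smith normal form has invariant factors (1,1,1,1,1).

∂_2: C_2 → C_1 sends each 2-simplex [p,q,r] to [q,r] − [p,r] + [p,q]. For instance
  ∂[0,1,5] = [1,5] − [0,5] + [0,1],
  ∂[0,3,4] = [3,4] − [0,4] + [0,3].
This gives a 12×6 integer matrix of rank 6; reducing to Smith normal form yields diagonal entries (1,1,1,1,1,1).

Computing H_k = (kernel of ∂_k) / (image of ∂_{k+1}):

  H_0: rank C_0 − rank ∂_1 = 6 − 5 = 1, and the invariant factors of ∂_1 are all 1, so H_0 = Z.
  H_1: rank ker ∂_1 − rank ∂_2 = (12 − 5) − 6 = 1, and the invariant factors of ∂_2 are all 1, so H_1 = Z.
  H_2: rank ker ∂_2 − rank ∂_3 = (6 − 6) − 0 = 0, and there is no ∂_3, so H_2 = 0.

(K is a triangulation of the cylinder S^1 x I.)

H_0 = Z,  H_1 = Z,  H_2 = 0.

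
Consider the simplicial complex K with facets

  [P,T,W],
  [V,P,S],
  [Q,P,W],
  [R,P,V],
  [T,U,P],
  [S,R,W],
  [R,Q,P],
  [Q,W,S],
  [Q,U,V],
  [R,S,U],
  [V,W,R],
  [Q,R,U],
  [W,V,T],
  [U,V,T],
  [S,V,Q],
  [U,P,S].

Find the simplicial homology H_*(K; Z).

Take the total order P < Q < R < S < T < U < V < W on the vertex set. Then K (dimension 2) consists of the simplices:

  0-simplices (8): P, Q, R, S, T, U, V, W
  1-simplices (24): PQ, PR, PS, PT, PU, PV, PW, QR, QS, QU, QV, QW, RS, RU, RV, RW, SU, SV, SW, TU, TV, TW, UV, VW
  2-simplices (16): PQR, PQW, PRV, PSU, PSV, PTU, PTW, QRU, QSV, QSW, QUV, RSU, RSW, RVW, TUV, TVW

giving chain groups C_0 ≅ Z^8, C_1 ≅ Z^24, C_2 ≅ Z^16.

Boundary ∂_1: C_1 → C_0 is given by ∂[p,q] = [q] − [p].
As a 8×24 matrix over Z this has rank 7, with invariant factors (1,1,1,1,1,1,1).

∂_2: C_2 → C_1 acts by ∂[p,q,r] = [q,r] − [p,r] + [p,q]. For instance
  ∂RVW = VW − RW + RV,
  ∂PRV = RV − PV + PR.
This gives a 24×16 integer matrix of rank 15; reducing to Smith normal form yields diagonal entries (1,1,1,1,1,1,1,1,1,1,1,1,1,1,1).

Reading off H_k = ker ∂_k / im ∂_{k+1}:

  H_0: rank C_0 − rank ∂_1 = 8 − 7 = 1, and the invariant factors of ∂_1 are all 1, so H_0 ≅ Z.
  H_1: rank ker ∂_1 − rank ∂_2 = (24 − 7) − 15 = 2, and the invariant factors of ∂_2 are all 1, so H_1 ≅ Z^2.
  H_2: rank ker ∂_2 − rank ∂_3 = (16 − 15) − 0 = 1, and there is no ∂_3, so H_2 ≅ Z.

(K is a triangulation of the torus T^2.)

H_0 ≅ Z,  H_1 ≅ Z^2,  H_2 ≅ Z.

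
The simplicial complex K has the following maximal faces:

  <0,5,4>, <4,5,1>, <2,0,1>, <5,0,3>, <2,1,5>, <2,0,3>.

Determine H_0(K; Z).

H_0 = Z.

Order the vertices as 0 < 1 < 2 < 3 < 4 < 5. Listing each simplex with vertices in this order, K has dimension 2 with simplices:

  0-simplices (6): [0], [1], [2], [3], [4], [5]
  1-simplices (12): [0,1], [0,2], [0,3], [0,4], [0,5], [1,2], [1,4], [1,5], [2,3], [2,5], [3,5], [4,5]
  2-simplices (6): [0,1,2], [0,2,3], [0,3,5], [0,4,5], [1,2,5], [1,4,5]

giving chain groups C_0 ≅ Z^6, C_1 ≅ Z^12, C_2 ≅ Z^6.

∂_1: C_1 → C_0 sends each edge [p,q] (with p < q) to q − p.
The 6×12 boundary matrix has rank 5 and Smith normal form diag(1,1,1,1,1).

Boundary ∂_2: C_2 → C_1 acts by ∂[p,q,r] = [q,r] − [p,r] + [p,q]. For instance
  ∂[0,3,5] = [3,5] − [0,5] + [0,3],
  ∂[0,4,5] = [4,5] − [0,5] + [0,4].
The 12×6 boundary matrix has rank 6 and Smith normal form diag(1,1,1,1,1,1).

Computing H_k = (kernel of ∂_k) / (image of ∂_{k+1}):

  H_0: rank C_0 − rank ∂_1 = 6 − 5 = 1, and the invariant factors of ∂_1 are all 1, so H_0 = Z.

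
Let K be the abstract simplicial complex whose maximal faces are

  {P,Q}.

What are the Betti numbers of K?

Take the total order P < Q on the vertex set. Then K (dimension 1) consists of the simplices:

  0-simplices (2): P, Q
  1-simplices (1): PQ

giving chain groups C_0 ≅ Z^2, C_1 ≅ Z^1.

The boundary map ∂_1: C_1 → C_0 sends each edge [p,q] (with p < q) to q − p. For instance
  ∂PQ = Q − P.
This gives a 2×1 integer matrix of rank 1; reducing to Smith normal form yields diagonal entries (1).

Now H_k = ker ∂_k / im ∂_{k+1}, so:

  H_0: rank C_0 − rank ∂_1 = 2 − 1 = 1, and the invariant factors of ∂_1 are all 1, so H_0 = Z.
  H_1: rank ker ∂_1 − rank ∂_2 = (1 − 1) − 0 = 0, and there is no ∂_2, so H_1 = 0.

(K is a triangulation of the 1-simplex.)

Hence the Betti numbers are b_0 = 1, b_1 = 0.

b_0 = 1, b_1 = 0.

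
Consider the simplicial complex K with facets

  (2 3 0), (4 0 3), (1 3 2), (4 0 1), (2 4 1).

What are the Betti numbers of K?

b_0 = 1, b_1 = 1, b_2 = 0.

Order the vertices as 0 < 1 < 2 < 3 < 4. Listing each simplex with vertices in this order, K has dimension 2 with simplices:

  0-simplices (5): [0], [1], [2], [3], [4]
  1-simplices (10): [0,1], [0,2], [0,3], [0,4], [1,2], [1,3], [1,4], [2,3], [2,4], [3,4]
  2-simplices (5): [0,1,4], [0,2,3], [0,3,4], [1,2,3], [1,2,4]

Hence C_0 ≅ Z^5, C_1 ≅ Z^10, C_2 ≅ Z^5.

Boundary ∂_1: C_1 → C_0 maps an edge to its endpoints' difference, ∂[p,q] = q − p. For instance
  ∂[2,3] = [3] − [2].
This gives a 5×10 integer matrix of rank 4; reducing to Smith normal form yields diagonal entries (1,1,1,1).

∂_2: C_2 → C_1 acts by ∂[p,q,r] = [q,r] − [p,r] + [p,q]. For instance
  ∂[1,2,4] = [2,4] − [1,4] + [1,2],
  ∂[1,2,3] = [2,3] − [1,3] + [1,2].
The resulting 10×5 matrix has rank 5, and its Smith normal form has invariant factors (1,1,1,1,1).

Reading off H_k = ker ∂_k / im ∂_{k+1}:

  H_0: rank C_0 − rank ∂_1 = 5 − 4 = 1, and the invariant factors of ∂_1 are all 1, so H_0 = Z.
  H_1: rank ker ∂_1 − rank ∂_2 = (10 − 4) − 5 = 1, and the invariant factors of ∂_2 are all 1, so H_1 = Z.
  H_2: rank ker ∂_2 − rank ∂_3 = (5 − 5) − 0 = 0, and there is no ∂_3, so H_2 = 0.

Hence the Betti numbers are b_0 = 1, b_1 = 1, b_2 = 0.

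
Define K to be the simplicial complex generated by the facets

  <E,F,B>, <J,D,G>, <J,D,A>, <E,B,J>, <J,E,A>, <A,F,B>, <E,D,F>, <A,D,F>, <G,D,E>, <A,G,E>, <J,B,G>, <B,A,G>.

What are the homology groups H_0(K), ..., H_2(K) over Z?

Take the total order A < B < D < E < F < G < J on the vertex set. Then K (dimension 2) consists of the simplices:

  0-simplices (7): A, B, D, E, F, G, J
  1-simplices (18): AB, AD, AE, AF, AG, AJ, BE, BF, BG, BJ, DE, DF, DG, DJ, EF, EG, EJ, GJ
  2-simplices (12): ABF, ABG, ADF, ADJ, AEG, AEJ, BEF, BEJ, BGJ, DEF, DEG, DGJ

giving chain groups C_0 ≅ Z^7, C_1 ≅ Z^18, C_2 ≅ Z^12.

∂_1: C_1 → C_0 is given by ∂[p,q] = [q] − [p].
As a 7×18 matrix over Z this has rank 6, with invariant factors (1,1,1,1,1,1).

∂_2: C_2 → C_1 maps a triangle to the signed sum of its edges. For instance
  ∂ABF = BF − AF + AB,
  ∂BGJ = GJ − BJ + BG.
The 18×12 boundary matrix has rank 12 and Smith normal form diag(1,1,1,1,1,1,1,1,1,1,1,2).

Reading off H_k = ker ∂_k / im ∂_{k+1}:

  H_0: rank C_0 − rank ∂_1 = 7 − 6 = 1, and the invariant factors of ∂_1 are all 1, so H_0 = Z.
  H_1: rank ker ∂_1 − rank ∂_2 = (18 − 6) − 12 = 0, and ∂_2 has invariant factor 2 > 1, so H_1 = Z/2.
  H_2: rank ker ∂_2 − rank ∂_3 = (12 − 12) − 0 = 0, and there is no ∂_3, so H_2 = 0.

As a check, the Euler characteristic is 7 − 18 + 12 = 1, which agrees with 1 − 0 + 0 = 1.
(K is a triangulation of the real projective plane RP^2.)

H_0 = Z,  H_1 = Z/2,  H_2 = 0.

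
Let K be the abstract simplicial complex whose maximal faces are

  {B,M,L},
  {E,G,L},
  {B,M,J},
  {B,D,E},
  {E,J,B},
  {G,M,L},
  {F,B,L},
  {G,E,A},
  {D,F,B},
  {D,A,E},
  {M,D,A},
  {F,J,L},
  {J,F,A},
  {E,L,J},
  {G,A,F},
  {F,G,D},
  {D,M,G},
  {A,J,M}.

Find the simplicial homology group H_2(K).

H_2 = 0.

Order the vertices as A < B < D < E < F < G < J < L < M. Listing each simplex with vertices in this order, K has dimension 2 with simplices:

  0-simplices (9): A, B, D, E, F, G, J, L, M
  1-simplices (27): AD, AE, AF, AG, AJ, AM, BD, BE, BF, BJ, BL, BM, DE, DF, DG, DM, EG, EJ, EL, FG, FJ, FL, GL, GM, JL, JM, LM
  2-simplices (18): ADE, ADM, AEG, AFG, AFJ, AJM, BDE, BDF, BEJ, BFL, BJM, BLM, DFG, DGM, EGL, EJL, FJL, GLM

giving chain groups C_0 ≅ Z^9, C_1 ≅ Z^27, C_2 ≅ Z^18.

∂_1: C_1 → C_0 maps an edge to its endpoints' difference, ∂[p,q] = q − p.
This gives a 9×27 integer matrix of rank 8; reducing to Smith normal form yields diagonal entries (1,1,1,1,1,1,1,1).

Boundary ∂_2: C_2 → C_1 maps a triangle to the signed sum of its edges. For instance
  ∂EJL = JL − EL + EJ,
  ∂EGL = GL − EL + EG.
The 27×18 boundary matrix has rank 18 and Smith normal form diag(1,1,1,1,1,1,1,1,1,1,1,1,1,1,1,1,1,2).

From H_k ≅ ker(∂_k) / im(∂_{k+1}) we obtain:

  H_2: rank ker ∂_2 − rank ∂_3 = (18 − 18) − 0 = 0, and there is no ∂_3, so H_2 ≅ 0.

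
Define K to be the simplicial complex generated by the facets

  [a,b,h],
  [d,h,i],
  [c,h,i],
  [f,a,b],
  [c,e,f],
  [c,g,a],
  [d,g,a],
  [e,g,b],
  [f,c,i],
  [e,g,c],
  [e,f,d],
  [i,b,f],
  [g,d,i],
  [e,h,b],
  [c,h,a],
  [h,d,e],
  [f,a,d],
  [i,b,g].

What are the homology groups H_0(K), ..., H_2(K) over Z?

Order the vertices as a < b < c < d < e < f < g < h < i. Listing each simplex with vertices in this order, K has dimension 2 with simplices:

  0-simplices (9): a, b, c, d, e, f, g, h, i
  1-simplices (27): ab, ac, ad, af, ag, ah, be, bf, bg, bh, bi, ce, cf, cg, ch, ci, de, df, dg, dh, di, ef, eg, eh, fi, gi, hi
  2-simplices (18): abf, abh, acg, ach, adf, adg, beg, beh, bfi, bgi, cef, ceg, cfi, chi, def, deh, dgi, dhi

giving chain groups C_0 ≅ Z^9, C_1 ≅ Z^27, C_2 ≅ Z^18.

Boundary ∂_1: C_1 → C_0 sends each edge [p,q] (with p < q) to q − p.
The resulting 9×27 matrix has rank 8, and its Smith normal form has invariant factors (1,1,1,1,1,1,1,1).

Boundary ∂_2: C_2 → C_1 acts by ∂[p,q,r] = [q,r] − [p,r] + [p,q]. For instance
  ∂adf = df − af + ad,
  ∂bfi = fi − bi + bf.
As a 27×18 matrix over Z this has rank 17, with invariant factors (1,1,1,1,1,1,1,1,1,1,1,1,1,1,1,1,1).

Now H_k = ker ∂_k / im ∂_{k+1}, so:

  H_0: rank C_0 − rank ∂_1 = 9 − 8 = 1, and the invariant factors of ∂_1 are all 1, so H_0 = Z.
  H_1: rank ker ∂_1 − rank ∂_2 = (27 − 8) − 17 = 2, and the invariant factors of ∂_2 are all 1, so H_1 = Z^2.
  H_2: rank ker ∂_2 − rank ∂_3 = (18 − 17) − 0 = 1, and there is no ∂_3, so H_2 = Z.

H_0 = Z,  H_1 = Z^2,  H_2 = Z.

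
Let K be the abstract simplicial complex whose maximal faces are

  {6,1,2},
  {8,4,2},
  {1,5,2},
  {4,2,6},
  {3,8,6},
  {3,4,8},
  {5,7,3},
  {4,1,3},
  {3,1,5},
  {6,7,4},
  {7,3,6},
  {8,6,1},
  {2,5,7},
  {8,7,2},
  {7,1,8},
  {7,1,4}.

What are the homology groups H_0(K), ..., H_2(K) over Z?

K has 8 vertices, 24 edges, 16 triangles.
rank ∂_0 = 0, rank ∂_1 = 7 ⇒ b_0 = 8 − 0 − 7 = 1; all invariant factors of ∂_1 are 1 so no torsion. So H_0 = Z.
rank ∂_1 = 7, rank ∂_2 = 15 ⇒ b_1 = 24 − 7 − 15 = 2; all invariant factors of ∂_2 are 1 so no torsion. So H_1 = Z^2.
rank ∂_2 = 15, rank ∂_3 = 0 ⇒ b_2 = 16 − 15 − 0 = 1. So H_2 = Z.

H_0 ≅ Z,  H_1 ≅ Z^2,  H_2 ≅ Z.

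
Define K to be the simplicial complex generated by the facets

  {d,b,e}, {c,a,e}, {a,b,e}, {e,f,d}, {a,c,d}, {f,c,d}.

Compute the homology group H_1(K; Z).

We work with the vertex ordering a < b < c < d < e < f. The simplices of K, each written with vertices in increasing order, are:

  0-simplices (6): a, b, c, d, e, f
  1-simplices (12): ab, ac, ad, ae, bd, be, cd, ce, cf, de, df, ef
  2-simplices (6): abe, acd, ace, bde, cdf, def

so the chain groups are C_0 ≅ Z^6, C_1 ≅ Z^12, C_2 ≅ Z^6.

The boundary map ∂_1: C_1 → C_0 sends each edge [p,q] (with p < q) to q − p.
This gives a 6×12 integer matrix of rank 5; reducing to Smith normal form yields diagonal entries (1,1,1,1,1).

∂_2: C_2 → C_1 acts by ∂[p,q,r] = [q,r] − [p,r] + [p,q]. For instance
  ∂cdf = df − cf + cd,
  ∂bde = de − be + bd.
This gives a 12×6 integer matrix of rank 6; reducing to Smith normal form yields diagonal entries (1,1,1,1,1,1).

Reading off H_k = ker ∂_k / im ∂_{k+1}:

  H_1: rank ker ∂_1 − rank ∂_2 = (12 − 5) − 6 = 1, and the invariant factors of ∂_2 are all 1, so H_1 = Z.

H_1 ≅ Z.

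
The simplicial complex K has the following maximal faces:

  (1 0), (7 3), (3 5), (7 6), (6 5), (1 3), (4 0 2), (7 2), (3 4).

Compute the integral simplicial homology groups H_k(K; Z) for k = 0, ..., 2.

We work with the vertex ordering 0 < 1 < 2 < 3 < 4 < 5 < 6 < 7. The simplices of K, each written with vertices in increasing order, are:

  0-simplices (8): [0], [1], [2], [3], [4], [5], [6], [7]
  1-simplices (11): [0,1], [0,2], [0,4], [1,3], [2,4], [2,7], [3,4], [3,5], [3,7], [5,6], [6,7]
  2-simplices (1): [0,2,4]

Hence C_0 ≅ Z^8, C_1 ≅ Z^11, C_2 ≅ Z^1.

The boundary map ∂_1: C_1 → C_0 maps an edge to its endpoints' difference, ∂[p,q] = q − p. For instance
  ∂[3,5] = [5] − [3].
This gives a 8×11 integer matrix of rank 7; reducing to Smith normal form yields diagonal entries (1,1,1,1,1,1,1).

The boundary map ∂_2: C_2 → C_1 acts by ∂[p,q,r] = [q,r] − [p,r] + [p,q]. For instance
  ∂[0,2,4] = [2,4] − [0,4] + [0,2].
As a 11×1 matrix over Z this has rank 1, with invariant factors (1).

Now H_k = ker ∂_k / im ∂_{k+1}, so:

  H_0: rank C_0 − rank ∂_1 = 8 − 7 = 1, and the invariant factors of ∂_1 are all 1, so H_0 ≅ Z.
  H_1: rank ker ∂_1 − rank ∂_2 = (11 − 7) − 1 = 3, and the invariant factors of ∂_2 are all 1, so H_1 ≅ Z^3.
  H_2: rank ker ∂_2 − rank ∂_3 = (1 − 1) − 0 = 0, and there is no ∂_3, so H_2 ≅ 0.

As a check, the Euler characteristic is 8 − 11 + 1 = -2, which agrees with 1 − 3 + 0 = -2.

H_0 = Z,  H_1 = Z^3,  H_2 = 0.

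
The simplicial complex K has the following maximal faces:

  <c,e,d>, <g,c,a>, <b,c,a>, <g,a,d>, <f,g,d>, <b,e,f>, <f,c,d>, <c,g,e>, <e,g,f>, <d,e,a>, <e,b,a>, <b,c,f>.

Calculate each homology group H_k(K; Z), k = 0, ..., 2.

H_0 = Z,  H_1 = Z/2Z,  H_2 = 0.

We work with the vertex ordering a < b < c < d < e < f < g. The simplices of K, each written with vertices in increasing order, are:

  0-simplices (7): a, b, c, d, e, f, g
  1-simplices (18): ab, ac, ad, ae, ag, bc, be, bf, cd, ce, cf, cg, de, df, dg, ef, eg, fg
  2-simplices (12): abc, abe, acg, ade, adg, bcf, bef, cde, cdf, ceg, dfg, efg

so the chain groups are C_0 ≅ Z^7, C_1 ≅ Z^18, C_2 ≅ Z^12.

∂_1: C_1 → C_0 maps an edge to its endpoints' difference, ∂[p,q] = q − p.
The 7×18 boundary matrix has rank 6 and Smith normal form diag(1,1,1,1,1,1).

Boundary ∂_2: C_2 → C_1 sends each 2-simplex [p,q,r] to [q,r] − [p,r] + [p,q]. For instance
  ∂cde = de − ce + cd,
  ∂dfg = fg − dg + df.
The resulting 18×12 matrix has rank 12, and its Smith normal form has invariant factors (1,1,1,1,1,1,1,1,1,1,1,2).

Now H_k = ker ∂_k / im ∂_{k+1}, so:

  H_0: rank C_0 − rank ∂_1 = 7 − 6 = 1, and the invariant factors of ∂_1 are all 1, so H_0 ≅ Z.
  H_1: rank ker ∂_1 − rank ∂_2 = (18 − 6) − 12 = 0, and ∂_2 has invariant factor 2 > 1, so H_1 ≅ Z/2Z.
  H_2: rank ker ∂_2 − rank ∂_3 = (12 − 12) − 0 = 0, and there is no ∂_3, so H_2 ≅ 0.

As a check, the Euler characteristic is 7 − 18 + 12 = 1, which agrees with 1 − 0 + 0 = 1.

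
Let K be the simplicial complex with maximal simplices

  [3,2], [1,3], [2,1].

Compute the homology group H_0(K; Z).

Take the total order 1 < 2 < 3 on the vertex set. Then K (dimension 1) consists of the simplices:

  0-simplices (3): [1], [2], [3]
  1-simplices (3): [1,2], [1,3], [2,3]

giving chain groups C_0 ≅ Z^3, C_1 ≅ Z^3.

The boundary map ∂_1: C_1 → C_0 is given by ∂[p,q] = [q] − [p]. For instance
  ∂[2,3] = [3] − [2].
As a 3×3 matrix over Z this has rank 2, with invariant factors (1,1).

From H_k ≅ ker(∂_k) / im(∂_{k+1}) we obtain:

  H_0: rank C_0 − rank ∂_1 = 3 − 2 = 1, and the invariant factors of ∂_1 are all 1, so H_0 = Z.

H_0 ≅ Z.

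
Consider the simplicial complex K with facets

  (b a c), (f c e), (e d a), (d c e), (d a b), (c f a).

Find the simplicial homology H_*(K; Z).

H_0 = Z,  H_1 = Z,  H_2 = 0.

Order the vertices as a < b < c < d < e < f. Listing each simplex with vertices in this order, K has dimension 2 with simplices:

  0-simplices (6): a, b, c, d, e, f
  1-simplices (12): ab, ac, ad, ae, af, bc, bd, cd, ce, cf, de, ef
  2-simplices (6): abc, abd, acf, ade, cde, cef

Hence C_0 ≅ Z^6, C_1 ≅ Z^12, C_2 ≅ Z^6.

∂_1: C_1 → C_0 is given by ∂[p,q] = [q] − [p]. For instance
  ∂de = e − d.
As a 6×12 matrix over Z this has rank 5, with invariant factors (1,1,1,1,1).

∂_2: C_2 → C_1 acts by ∂[p,q,r] = [q,r] − [p,r] + [p,q]. For instance
  ∂cde = de − ce + cd,
  ∂acf = cf − af + ac.
As a 12×6 matrix over Z this has rank 6, with invariant factors (1,1,1,1,1,1).

From H_k ≅ ker(∂_k) / im(∂_{k+1}) we obtain:

  H_0: rank C_0 − rank ∂_1 = 6 − 5 = 1, and the invariant factors of ∂_1 are all 1, so H_0 = Z.
  H_1: rank ker ∂_1 − rank ∂_2 = (12 − 5) − 6 = 1, and the invariant factors of ∂_2 are all 1, so H_1 = Z.
  H_2: rank ker ∂_2 − rank ∂_3 = (6 − 6) − 0 = 0, and there is no ∂_3, so H_2 = 0.

(K is a triangulation of the cylinder S^1 x I.)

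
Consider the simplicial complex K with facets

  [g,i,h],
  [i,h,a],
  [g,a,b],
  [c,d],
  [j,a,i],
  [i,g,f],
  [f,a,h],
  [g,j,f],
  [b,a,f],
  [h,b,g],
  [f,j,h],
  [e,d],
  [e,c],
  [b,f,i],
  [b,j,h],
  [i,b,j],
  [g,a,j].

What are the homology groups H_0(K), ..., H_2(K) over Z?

H_0 ≅ Z^2,  H_1 ≅ Z^3,  H_2 ≅ Z.

Fix the vertex order a < b < c < d < e < f < g < h < i < j and write every simplex with vertices in increasing order. Then dim K = 2 and the simplices of K are:

  0-simplices (10): a, b, c, d, e, f, g, h, i, j
  1-simplices (24): ab, af, ag, ah, ai, aj, bf, bg, bh, bi, bj, cd, ce, de, fg, fh, fi, fj, gh, gi, gj, hi, hj, ij
  2-simplices (14): abf, abg, afh, agj, ahi, aij, bfi, bgh, bhj, bij, fgi, fgj, fhj, ghi

Hence C_0 ≅ Z^10, C_1 ≅ Z^24, C_2 ≅ Z^14.

The boundary map ∂_1: C_1 → C_0 sends each edge [p,q] (with p < q) to q − p. For instance
  ∂bf = f − b.
The resulting 10×24 matrix has rank 8, and its Smith normal form has invariant factors (1,1,1,1,1,1,1,1).

∂_2: C_2 → C_1 maps a triangle to the signed sum of its edges. For instance
  ∂abf = bf − af + ab,
  ∂ahi = hi − ai + ah.
As a 24×14 matrix over Z this has rank 13, with invariant factors (1,1,1,1,1,1,1,1,1,1,1,1,1).

From H_k ≅ ker(∂_k) / im(∂_{k+1}) we obtain:

  H_0: rank C_0 − rank ∂_1 = 10 − 8 = 2, and the invariant factors of ∂_1 are all 1, so H_0 ≅ Z^2.
  H_1: rank ker ∂_1 − rank ∂_2 = (24 − 8) − 13 = 3, and the invariant factors of ∂_2 are all 1, so H_1 ≅ Z^3.
  H_2: rank ker ∂_2 − rank ∂_3 = (14 − 13) − 0 = 1, and there is no ∂_3, so H_2 ≅ Z.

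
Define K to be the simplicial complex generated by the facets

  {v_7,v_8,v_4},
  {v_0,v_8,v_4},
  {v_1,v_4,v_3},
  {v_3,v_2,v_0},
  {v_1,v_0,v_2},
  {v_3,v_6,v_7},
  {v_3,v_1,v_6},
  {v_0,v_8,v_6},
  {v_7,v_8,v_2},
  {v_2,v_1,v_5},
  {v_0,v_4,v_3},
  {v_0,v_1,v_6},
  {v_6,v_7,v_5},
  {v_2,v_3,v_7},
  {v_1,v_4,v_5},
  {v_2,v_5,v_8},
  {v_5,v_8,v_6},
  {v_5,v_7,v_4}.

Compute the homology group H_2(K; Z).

Take the total order v_0 < v_1 < v_2 < v_3 < v_4 < v_5 < v_6 < v_7 < v_8 on the vertex set. Then K (dimension 2) consists of the simplices:

  0-simplices (9): [v_0], [v_1], [v_2], [v_3], [v_4], [v_5], [v_6], [v_7], [v_8]
  1-simplices (27): (27 of them)
  2-simplices (18): (18 of them)

so the chain groups are C_0 ≅ Z^9, C_1 ≅ Z^27, C_2 ≅ Z^18.

Boundary ∂_1: C_1 → C_0 sends each edge [p,q] (with p < q) to q − p.
This gives a 9×27 integer matrix of rank 8; reducing to Smith normal form yields diagonal entries (1,1,1,1,1,1,1,1).

The boundary map ∂_2: C_2 → C_1 acts by ∂[p,q,r] = [q,r] − [p,r] + [p,q]. For instance
  ∂[v_5,v_6,v_7] = [v_6,v_7] − [v_5,v_7] + [v_5,v_6],
  ∂[v_1,v_3,v_6] = [v_3,v_6] − [v_1,v_6] + [v_1,v_3].
The resulting 27×18 matrix has rank 18, and its Smith normal form has invariant factors (1,1,1,1,1,1,1,1,1,1,1,1,1,1,1,1,1,2).

Reading off H_k = ker ∂_k / im ∂_{k+1}:

  H_2: rank ker ∂_2 − rank ∂_3 = (18 − 18) − 0 = 0, and there is no ∂_3, so H_2 ≅ 0.

(K is a triangulation of the Klein bottle.)

H_2 ≅ 0.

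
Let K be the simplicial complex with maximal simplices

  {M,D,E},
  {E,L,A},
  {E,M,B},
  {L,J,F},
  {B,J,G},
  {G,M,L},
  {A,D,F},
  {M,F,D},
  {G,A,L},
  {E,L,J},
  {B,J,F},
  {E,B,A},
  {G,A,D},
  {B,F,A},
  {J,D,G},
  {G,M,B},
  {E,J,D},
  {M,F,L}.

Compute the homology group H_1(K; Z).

H_1 = Z^2.

Take the total order A < B < D < E < F < G < J < L < M on the vertex set. Then K (dimension 2) consists of the simplices:

  0-simplices (9): A, B, D, E, F, G, J, L, M
  1-simplices (27): AB, AD, AE, AF, AG, AL, BE, BF, BG, BJ, BM, DE, DF, DG, DJ, DM, EJ, EL, EM, FJ, FL, FM, GJ, GL, GM, JL, LM
  2-simplices (18): ABE, ABF, ADF, ADG, AEL, AGL, BEM, BFJ, BGJ, BGM, DEJ, DEM, DFM, DGJ, EJL, FJL, FLM, GLM

so the chain groups are C_0 ≅ Z^9, C_1 ≅ Z^27, C_2 ≅ Z^18.

Boundary ∂_1: C_1 → C_0 is given by ∂[p,q] = [q] − [p]. For instance
  ∂EJ = J − E.
This gives a 9×27 integer matrix of rank 8; reducing to Smith normal form yields diagonal entries (1,1,1,1,1,1,1,1).

Boundary ∂_2: C_2 → C_1 maps a triangle to the signed sum of its edges. For instance
  ∂AGL = GL − AL + AG,
  ∂FLM = LM − FM + FL.
The resulting 27×18 matrix has rank 17, and its Smith normal form has invariant factors (1,1,1,1,1,1,1,1,1,1,1,1,1,1,1,1,1).

From H_k ≅ ker(∂_k) / im(∂_{k+1}) we obtain:

  H_1: rank ker ∂_1 − rank ∂_2 = (27 − 8) − 17 = 2, and the invariant factors of ∂_2 are all 1, so H_1 = Z^2.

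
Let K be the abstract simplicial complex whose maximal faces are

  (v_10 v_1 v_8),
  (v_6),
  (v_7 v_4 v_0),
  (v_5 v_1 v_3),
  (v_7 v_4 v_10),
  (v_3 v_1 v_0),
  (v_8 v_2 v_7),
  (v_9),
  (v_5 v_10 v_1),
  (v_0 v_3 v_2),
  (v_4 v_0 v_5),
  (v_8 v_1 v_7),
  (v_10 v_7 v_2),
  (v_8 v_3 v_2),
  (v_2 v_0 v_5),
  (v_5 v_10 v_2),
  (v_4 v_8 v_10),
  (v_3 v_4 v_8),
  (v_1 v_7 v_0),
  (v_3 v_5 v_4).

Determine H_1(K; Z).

H_1 = Z ⊕ Z/2Z.

We work with the vertex ordering v_0 < v_1 < v_2 < v_3 < v_4 < v_5 < v_6 < v_7 < v_8 < v_9 < v_10. The simplices of K, each written with vertices in increasing order, are:

  0-simplices (11): [v_0], [v_1], [v_2], [v_3], [v_4], [v_5], [v_6], [v_7], [v_8], [v_9], [v_10]
  1-simplices (27): (27 of them)
  2-simplices (18): (18 of them)

so the chain groups are C_0 ≅ Z^11, C_1 ≅ Z^27, C_2 ≅ Z^18.

Boundary ∂_1: C_1 → C_0 is given by ∂[p,q] = [q] − [p]. For instance
  ∂[v_0,v_3] = [v_3] − [v_0].
This gives a 11×27 integer matrix of rank 8; reducing to Smith normal form yields diagonal entries (1,1,1,1,1,1,1,1).

Boundary ∂_2: C_2 → C_1 acts by ∂[p,q,r] = [q,r] − [p,r] + [p,q]. For instance
  ∂[v_2,v_5,v_10] = [v_5,v_10] − [v_2,v_10] + [v_2,v_5],
  ∂[v_1,v_8,v_10] = [v_8,v_10] − [v_1,v_10] + [v_1,v_8].
The resulting 27×18 matrix has rank 18, and its Smith normal form has invariant factors (1,1,1,1,1,1,1,1,1,1,1,1,1,1,1,1,1,2).

From H_k ≅ ker(∂_k) / im(∂_{k+1}) we obtain:

  H_1: rank ker ∂_1 − rank ∂_2 = (27 − 8) − 18 = 1, and ∂_2 has invariant factor 2 > 1, so H_1 = Z ⊕ Z/2Z.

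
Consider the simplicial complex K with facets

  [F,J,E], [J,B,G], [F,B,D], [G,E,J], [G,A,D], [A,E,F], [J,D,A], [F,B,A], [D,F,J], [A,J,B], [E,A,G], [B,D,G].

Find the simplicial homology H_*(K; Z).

H_0 ≅ Z,  H_1 ≅ Z/2,  H_2 = 0.

Take the total order A < B < D < E < F < G < J on the vertex set. Then K (dimension 2) consists of the simplices:

  0-simplices (7): A, B, D, E, F, G, J
  1-simplices (18): AB, AD, AE, AF, AG, AJ, BD, BF, BG, BJ, DF, DG, DJ, EF, EG, EJ, FJ, GJ
  2-simplices (12): ABF, ABJ, ADG, ADJ, AEF, AEG, BDF, BDG, BGJ, DFJ, EFJ, EGJ

giving chain groups C_0 ≅ Z^7, C_1 ≅ Z^18, C_2 ≅ Z^12.

∂_1: C_1 → C_0 is given by ∂[p,q] = [q] − [p].
The resulting 7×18 matrix has rank 6, and its Smith normal form has invariant factors (1,1,1,1,1,1).

The boundary map ∂_2: C_2 → C_1 acts by ∂[p,q,r] = [q,r] − [p,r] + [p,q]. For instance
  ∂EGJ = GJ − EJ + EG,
  ∂BGJ = GJ − BJ + BG.
This gives a 18×12 integer matrix of rank 12; reducing to Smith normal form yields diagonal entries (1,1,1,1,1,1,1,1,1,1,1,2).

Computing H_k = (kernel of ∂_k) / (image of ∂_{k+1}):

  H_0: rank C_0 − rank ∂_1 = 7 − 6 = 1, and the invariant factors of ∂_1 are all 1, so H_0 = Z.
  H_1: rank ker ∂_1 − rank ∂_2 = (18 − 6) − 12 = 0, and ∂_2 has invariant factor 2 > 1, so H_1 = Z/2.
  H_2: rank ker ∂_2 − rank ∂_3 = (12 − 12) − 0 = 0, and there is no ∂_3, so H_2 = 0.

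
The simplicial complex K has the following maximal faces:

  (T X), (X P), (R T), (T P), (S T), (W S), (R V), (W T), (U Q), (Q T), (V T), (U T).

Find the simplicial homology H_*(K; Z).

Fix the vertex order P < Q < R < S < T < U < V < W < X and write every simplex with vertices in increasing order. Then dim K = 1 and the simplices of K are:

  0-simplices (9): P, Q, R, S, T, U, V, W, X
  1-simplices (12): PT, PX, QT, QU, RT, RV, ST, SW, TU, TV, TW, TX

so the chain groups are C_0 ≅ Z^9, C_1 ≅ Z^12.

∂_1: C_1 → C_0 maps an edge to its endpoints' difference, ∂[p,q] = q − p.
This gives a 9×12 integer matrix of rank 8; reducing to Smith normal form yields diagonal entries (1,1,1,1,1,1,1,1).

Reading off H_k = ker ∂_k / im ∂_{k+1}:

  H_0: rank C_0 − rank ∂_1 = 9 − 8 = 1, and the invariant factors of ∂_1 are all 1, so H_0 ≅ Z.
  H_1: rank ker ∂_1 − rank ∂_2 = (12 − 8) − 0 = 4, and there is no ∂_2, so H_1 ≅ Z^4.

As a check, the Euler characteristic is 9 − 12 = -3, which agrees with 1 − 4 = -3.
(K is a triangulation of a wedge of 4 circles.)

H_0 = Z,  H_1 = Z^4.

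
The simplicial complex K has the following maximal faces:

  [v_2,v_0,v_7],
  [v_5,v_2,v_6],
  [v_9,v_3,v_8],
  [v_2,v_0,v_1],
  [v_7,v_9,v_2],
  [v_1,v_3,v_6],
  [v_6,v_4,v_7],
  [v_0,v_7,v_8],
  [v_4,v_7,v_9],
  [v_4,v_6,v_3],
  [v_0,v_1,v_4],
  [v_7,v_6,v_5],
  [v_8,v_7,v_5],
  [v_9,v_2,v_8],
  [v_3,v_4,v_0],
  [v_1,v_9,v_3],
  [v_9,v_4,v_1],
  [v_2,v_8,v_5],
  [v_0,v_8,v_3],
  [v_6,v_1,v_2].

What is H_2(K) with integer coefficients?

H_2 = 0.

Take the total order v_0 < v_1 < v_2 < v_3 < v_4 < v_5 < v_6 < v_7 < v_8 < v_9 on the vertex set. Then K (dimension 2) consists of the simplices:

  0-simplices (10): [v_0], [v_1], [v_2], [v_3], [v_4], [v_5], [v_6], [v_7], [v_8], [v_9]
  1-simplices (30): (30 of them)
  2-simplices (20): (20 of them)

so the chain groups are C_0 ≅ Z^10, C_1 ≅ Z^30, C_2 ≅ Z^20.

∂_1: C_1 → C_0 maps an edge to its endpoints' difference, ∂[p,q] = q − p.
This gives a 10×30 integer matrix of rank 9; reducing to Smith normal form yields diagonal entries (1,1,1,1,1,1,1,1,1).

Boundary ∂_2: C_2 → C_1 acts by ∂[p,q,r] = [q,r] − [p,r] + [p,q]. For instance
  ∂[v_1,v_4,v_9] = [v_4,v_9] − [v_1,v_9] + [v_1,v_4],
  ∂[v_1,v_2,v_6] = [v_2,v_6] − [v_1,v_6] + [v_1,v_2].
This gives a 30×20 integer matrix of rank 20; reducing to Smith normal form yields diagonal entries (1,1,1,1,1,1,1,1,1,1,1,1,1,1,1,1,1,1,1,2).

From H_k ≅ ker(∂_k) / im(∂_{k+1}) we obtain:

  H_2: rank ker ∂_2 − rank ∂_3 = (20 − 20) − 0 = 0, and there is no ∂_3, so H_2 ≅ 0.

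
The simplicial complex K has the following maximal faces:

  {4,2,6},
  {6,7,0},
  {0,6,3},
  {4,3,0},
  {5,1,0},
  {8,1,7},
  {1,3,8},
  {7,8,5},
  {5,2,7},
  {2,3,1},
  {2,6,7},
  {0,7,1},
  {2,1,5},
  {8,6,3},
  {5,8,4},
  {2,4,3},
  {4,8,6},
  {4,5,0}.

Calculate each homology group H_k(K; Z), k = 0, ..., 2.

Fix the vertex order 0 < 1 < 2 < 3 < 4 < 5 < 6 < 7 < 8 and write every simplex with vertices in increasing order. Then dim K = 2 and the simplices of K are:

  0-simplices (9): [0], [1], [2], [3], [4], [5], [6], [7], [8]
  1-simplices (27): (27 of them)
  2-simplices (18): [0,1,5], [0,1,7], [0,3,4], [0,3,6], [0,4,5], [0,6,7], [1,2,3], [1,2,5], [1,3,8], [1,7,8], [2,3,4], [2,4,6], [2,5,7], [2,6,7], [3,6,8], [4,5,8], [4,6,8], [5,7,8]

giving chain groups C_0 ≅ Z^9, C_1 ≅ Z^27, C_2 ≅ Z^18.

Boundary ∂_1: C_1 → C_0 sends each edge [p,q] (with p < q) to q − p.
As a 9×27 matrix over Z this has rank 8, with invariant factors (1,1,1,1,1,1,1,1).

The boundary map ∂_2: C_2 → C_1 acts by ∂[p,q,r] = [q,r] − [p,r] + [p,q]. For instance
  ∂[4,5,8] = [5,8] − [4,8] + [4,5],
  ∂[0,3,6] = [3,6] − [0,6] + [0,3].
This gives a 27×18 integer matrix of rank 18; reducing to Smith normal form yields diagonal entries (1,1,1,1,1,1,1,1,1,1,1,1,1,1,1,1,1,2).

Computing H_k = (kernel of ∂_k) / (image of ∂_{k+1}):

  H_0: rank C_0 − rank ∂_1 = 9 − 8 = 1, and the invariant factors of ∂_1 are all 1, so H_0 = Z.
  H_1: rank ker ∂_1 − rank ∂_2 = (27 − 8) − 18 = 1, and ∂_2 has invariant factor 2 > 1, so H_1 = Z ⊕ Z/2.
  H_2: rank ker ∂_2 − rank ∂_3 = (18 − 18) − 0 = 0, and there is no ∂_3, so H_2 = 0.

As a check, the Euler characteristic is 9 − 27 + 18 = 0, which agrees with 1 − 1 + 0 = 0.
(K is a triangulation of the Klein bottle.)

H_0 = Z,  H_1 = Z ⊕ Z/2,  H_2 = 0.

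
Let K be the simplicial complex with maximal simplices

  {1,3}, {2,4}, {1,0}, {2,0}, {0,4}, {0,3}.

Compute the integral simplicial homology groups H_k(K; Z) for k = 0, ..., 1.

H_0 ≅ Z,  H_1 ≅ Z^2.

Order the vertices as 0 < 1 < 2 < 3 < 4. Listing each simplex with vertices in this order, K has dimension 1 with simplices:

  0-simplices (5): [0], [1], [2], [3], [4]
  1-simplices (6): [0,1], [0,2], [0,3], [0,4], [1,3], [2,4]

giving chain groups C_0 ≅ Z^5, C_1 ≅ Z^6.

∂_1: C_1 → C_0 maps an edge to its endpoints' difference, ∂[p,q] = q − p. For instance
  ∂[0,4] = [4] − [0].
This gives a 5×6 integer matrix of rank 4; reducing to Smith normal form yields diagonal entries (1,1,1,1).

Now H_k = ker ∂_k / im ∂_{k+1}, so:

  H_0: rank C_0 − rank ∂_1 = 5 − 4 = 1, and the invariant factors of ∂_1 are all 1, so H_0 ≅ Z.
  H_1: rank ker ∂_1 − rank ∂_2 = (6 − 4) − 0 = 2, and there is no ∂_2, so H_1 ≅ Z^2.

As a check, the Euler characteristic is 5 − 6 = -1, which agrees with 1 − 2 = -1.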